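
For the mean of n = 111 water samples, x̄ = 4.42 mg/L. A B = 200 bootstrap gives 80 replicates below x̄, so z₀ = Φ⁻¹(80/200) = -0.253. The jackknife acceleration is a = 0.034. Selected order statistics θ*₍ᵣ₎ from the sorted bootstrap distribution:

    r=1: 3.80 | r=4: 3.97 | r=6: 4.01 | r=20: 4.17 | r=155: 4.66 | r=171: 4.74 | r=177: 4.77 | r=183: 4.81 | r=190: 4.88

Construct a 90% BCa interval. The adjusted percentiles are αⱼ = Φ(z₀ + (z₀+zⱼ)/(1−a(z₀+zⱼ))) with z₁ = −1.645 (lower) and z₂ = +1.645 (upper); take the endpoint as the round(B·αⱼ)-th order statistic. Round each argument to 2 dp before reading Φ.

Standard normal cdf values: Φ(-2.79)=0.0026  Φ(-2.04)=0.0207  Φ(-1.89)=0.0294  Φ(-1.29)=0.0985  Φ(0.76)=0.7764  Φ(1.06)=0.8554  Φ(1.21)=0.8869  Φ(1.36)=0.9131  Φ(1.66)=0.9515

(3.97, 4.77)

Lower: z₀ + z₁ = -0.253 + (-1.645) = -1.898; 1 − a(z₀+z₁) = 1 − (0.034)(-1.898) = 1.0645; argument = -0.253 + (-1.898)/1.0645 = -2.0359 → -2.04.
α₁ = Φ(-2.04) = 0.0207; rank = round(200 × 0.0207) = 4; θ*₍4₎ = 3.97.
Upper: z₀ + z₂ = 1.392; 1 − a(z₀+z₂) = 0.9527; argument = 1.2082 → 1.21; α₂ = 0.8869; rank = 177; θ*₍177₎ = 4.77.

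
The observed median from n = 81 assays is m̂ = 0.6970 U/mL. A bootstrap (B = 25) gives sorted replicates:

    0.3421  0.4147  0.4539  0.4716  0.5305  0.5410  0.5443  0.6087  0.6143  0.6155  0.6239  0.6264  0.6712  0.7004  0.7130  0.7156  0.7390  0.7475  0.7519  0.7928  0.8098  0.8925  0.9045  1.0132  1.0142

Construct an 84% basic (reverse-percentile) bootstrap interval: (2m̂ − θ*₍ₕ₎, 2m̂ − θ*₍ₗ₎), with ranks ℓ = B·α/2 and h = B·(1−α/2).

Percentile endpoints at ranks 2 and 23: θ*₍2₎ = 0.4147, θ*₍23₎ = 0.9045.
Basic interval reflects these around m̂:
  lower = 2 × 0.6970 − 0.9045 = 0.4895
  upper = 2 × 0.6970 − 0.4147 = 0.9793

(0.4895, 0.9793)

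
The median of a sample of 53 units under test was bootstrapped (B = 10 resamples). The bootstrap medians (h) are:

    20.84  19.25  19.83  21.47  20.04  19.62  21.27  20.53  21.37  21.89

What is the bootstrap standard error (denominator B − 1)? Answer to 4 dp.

Bootstrap SE is the standard deviation of the 10 replicate medians.
Mean of replicates: (20.84 + 19.25 + 19.83 + 21.47 + 20.04 + 19.62 + 21.27 + 20.53 + 21.37 + 21.89) / 10 = 206.11000 / 10 = 20.61100
Sum of squared deviations: (+0.22900)² + (−1.36100)² + (−0.78100)² + (+0.85900)² + (−0.57100)² + (−0.99100)² + (+0.65900)² + (−0.08100)² + (+0.75900)² + (+1.27900)² = 7.21349
Variance = 7.21349 / 9 = 0.80150
SE* = √0.80150

SE* = 0.8953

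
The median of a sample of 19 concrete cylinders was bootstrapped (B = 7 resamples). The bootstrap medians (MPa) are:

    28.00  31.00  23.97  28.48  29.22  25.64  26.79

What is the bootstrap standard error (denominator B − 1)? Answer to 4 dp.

SE* = 2.3378

Bootstrap SE is the standard deviation of the 7 replicate medians.
Mean of replicates: (28.00 + 31.00 + 23.97 + 28.48 + 29.22 + 25.64 + 26.79) / 7 = 193.10000 / 7 = 27.58571
Sum of squared deviations: (+0.41429)² + (+3.41429)² + (−3.61571)² + (+0.89429)² + (+1.63429)² + (−1.94571)² + (−0.79571)² = 32.79197
Variance = 32.79197 / 6 = 5.46533
SE* = √5.46533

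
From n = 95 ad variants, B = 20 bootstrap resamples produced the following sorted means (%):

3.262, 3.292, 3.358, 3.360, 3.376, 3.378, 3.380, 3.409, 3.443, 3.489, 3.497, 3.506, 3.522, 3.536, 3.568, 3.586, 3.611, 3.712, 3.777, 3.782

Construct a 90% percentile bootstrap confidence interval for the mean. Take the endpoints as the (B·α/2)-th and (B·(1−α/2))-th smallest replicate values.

α = 0.10; lower rank = 20 × 0.050 = 1; upper rank = 20 × 0.950 = 19.
The 1st smallest replicate is 3.262; the 19th is 3.777.

(3.262, 3.777)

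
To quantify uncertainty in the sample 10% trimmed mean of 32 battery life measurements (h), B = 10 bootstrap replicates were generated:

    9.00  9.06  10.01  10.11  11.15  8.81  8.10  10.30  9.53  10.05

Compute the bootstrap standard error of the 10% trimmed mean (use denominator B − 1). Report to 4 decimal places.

Bootstrap SE is the standard deviation of the 10 replicate 10% trimmed means.
Mean of replicates: (9.00 + 9.06 + 10.01 + 10.11 + 11.15 + 8.81 + 8.10 + 10.30 + 9.53 + 10.05) / 10 = 96.12000 / 10 = 9.61200
Sum of squared deviations: (−0.61200)² + (−0.55200)² + (+0.39800)² + (+0.49800)² + (+1.53800)² + (−0.80200)² + (−1.51200)² + (+0.68800)² + (−0.08200)² + (+0.43800)² = 7.05236
Variance = 7.05236 / 9 = 0.78360
SE* = √0.78360

SE* = 0.8852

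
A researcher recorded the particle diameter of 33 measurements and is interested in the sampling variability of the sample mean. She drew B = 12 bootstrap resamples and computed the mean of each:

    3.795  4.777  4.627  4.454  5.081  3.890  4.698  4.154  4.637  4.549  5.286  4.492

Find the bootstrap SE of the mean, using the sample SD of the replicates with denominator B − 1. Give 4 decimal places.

Bootstrap SE is the standard deviation of the 12 replicate means.
Mean of replicates: (3.795 + 4.777 + 4.627 + 4.454 + 5.081 + 3.890 + 4.698 + 4.154 + 4.637 + 4.549 + 5.286 + 4.492) / 12 = 54.44000 / 12 = 4.53667
Sum of squared deviations: (−0.74167)² + (+0.24033)² + (+0.09033)² + (−0.08267)² + (+0.54433)² + (−0.64667)² + (+0.16133)² + (−0.38267)² + (+0.10033)² + (+0.01233)² + (+0.74933)² + (−0.04467)² = 2.08348
Variance = 2.08348 / 11 = 0.18941
SE* = √0.18941

SE* = 0.4352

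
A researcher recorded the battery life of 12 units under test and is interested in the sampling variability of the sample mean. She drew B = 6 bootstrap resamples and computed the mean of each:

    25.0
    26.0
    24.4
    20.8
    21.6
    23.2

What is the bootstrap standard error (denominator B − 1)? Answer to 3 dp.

SE* = 2.015

Bootstrap SE is the standard deviation of the 6 replicate means.
Mean of replicates: (25.0 + 26.0 + 24.4 + 20.8 + 21.6 + 23.2) / 6 = 141.0000 / 6 = 23.5000
Sum of squared deviations: (+1.5000)² + (+2.5000)² + (+0.9000)² + (−2.7000)² + (−1.9000)² + (−0.3000)² = 20.3000
Variance = 20.3000 / 5 = 4.0600
SE* = √4.0600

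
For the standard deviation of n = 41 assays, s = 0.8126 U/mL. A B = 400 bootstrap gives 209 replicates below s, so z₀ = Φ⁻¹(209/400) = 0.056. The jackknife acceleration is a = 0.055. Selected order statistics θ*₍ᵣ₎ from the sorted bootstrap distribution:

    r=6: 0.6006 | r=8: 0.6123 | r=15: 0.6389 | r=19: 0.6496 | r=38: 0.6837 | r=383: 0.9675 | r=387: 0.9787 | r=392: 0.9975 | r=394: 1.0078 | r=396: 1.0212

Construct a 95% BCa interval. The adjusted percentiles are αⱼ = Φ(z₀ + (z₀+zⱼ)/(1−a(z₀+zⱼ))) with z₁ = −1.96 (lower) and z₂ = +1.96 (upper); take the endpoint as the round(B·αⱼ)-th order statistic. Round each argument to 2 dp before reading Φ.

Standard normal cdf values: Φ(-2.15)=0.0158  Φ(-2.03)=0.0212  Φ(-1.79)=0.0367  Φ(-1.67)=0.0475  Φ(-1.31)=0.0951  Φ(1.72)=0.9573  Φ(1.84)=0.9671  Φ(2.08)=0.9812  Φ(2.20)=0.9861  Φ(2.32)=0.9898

(0.6496, 1.0212)

Lower: z₀ + z₁ = 0.056 + (-1.960) = -1.904; 1 − a(z₀+z₁) = 1 − (0.055)(-1.904) = 1.1047; argument = 0.056 + (-1.904)/1.1047 = -1.6675 → -1.67.
α₁ = Φ(-1.67) = 0.0475; rank = round(400 × 0.0475) = 19; θ*₍19₎ = 0.6496.
Upper: z₀ + z₂ = 2.016; 1 − a(z₀+z₂) = 0.8891; argument = 2.3234 → 2.32; α₂ = 0.9898; rank = 396; θ*₍396₎ = 1.0212.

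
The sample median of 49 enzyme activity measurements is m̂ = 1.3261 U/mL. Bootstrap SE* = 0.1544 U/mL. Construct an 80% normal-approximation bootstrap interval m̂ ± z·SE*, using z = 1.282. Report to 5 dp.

Margin = 1.282 × 0.1544 = 0.197941
Interval: 1.3261 ± 0.197941

(1.12816, 1.52404)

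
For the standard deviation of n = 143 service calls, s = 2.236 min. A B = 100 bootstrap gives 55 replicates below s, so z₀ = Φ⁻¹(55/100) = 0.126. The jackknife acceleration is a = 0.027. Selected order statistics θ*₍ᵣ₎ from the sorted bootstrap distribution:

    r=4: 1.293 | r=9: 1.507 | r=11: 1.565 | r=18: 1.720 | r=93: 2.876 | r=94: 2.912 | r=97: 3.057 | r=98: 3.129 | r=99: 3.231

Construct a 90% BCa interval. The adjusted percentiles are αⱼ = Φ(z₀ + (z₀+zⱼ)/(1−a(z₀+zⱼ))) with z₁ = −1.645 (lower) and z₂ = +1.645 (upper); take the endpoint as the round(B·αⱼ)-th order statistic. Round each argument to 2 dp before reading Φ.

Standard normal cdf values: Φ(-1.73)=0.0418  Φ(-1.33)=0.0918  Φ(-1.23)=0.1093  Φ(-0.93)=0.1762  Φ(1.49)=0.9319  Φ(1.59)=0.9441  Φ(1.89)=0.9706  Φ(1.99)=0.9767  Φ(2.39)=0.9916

Lower: z₀ + z₁ = 0.126 + (-1.645) = -1.519; 1 − a(z₀+z₁) = 1 − (0.027)(-1.519) = 1.0410; argument = 0.126 + (-1.519)/1.0410 = -1.3332 → -1.33.
α₁ = Φ(-1.33) = 0.0918; rank = round(100 × 0.0918) = 9; θ*₍9₎ = 1.507.
Upper: z₀ + z₂ = 1.771; 1 − a(z₀+z₂) = 0.9522; argument = 1.9859 → 1.99; α₂ = 0.9767; rank = 98; θ*₍98₎ = 3.129.

(1.507, 3.129)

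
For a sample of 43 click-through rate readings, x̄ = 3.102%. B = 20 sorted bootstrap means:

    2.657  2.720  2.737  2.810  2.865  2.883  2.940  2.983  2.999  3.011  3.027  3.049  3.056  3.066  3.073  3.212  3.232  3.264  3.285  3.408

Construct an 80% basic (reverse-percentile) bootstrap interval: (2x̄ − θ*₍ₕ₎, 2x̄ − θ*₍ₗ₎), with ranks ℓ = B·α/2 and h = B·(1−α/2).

(2.940, 3.484)

Percentile endpoints at ranks 2 and 18: θ*₍2₎ = 2.720, θ*₍18₎ = 3.264.
Basic interval reflects these around x̄:
  lower = 2 × 3.102 − 3.264 = 2.940
  upper = 2 × 3.102 − 2.720 = 3.484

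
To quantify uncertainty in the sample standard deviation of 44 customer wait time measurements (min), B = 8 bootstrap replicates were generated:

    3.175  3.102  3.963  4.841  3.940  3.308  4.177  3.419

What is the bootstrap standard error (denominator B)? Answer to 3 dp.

SE* = 0.560

Bootstrap SE is the standard deviation of the 8 replicate standard deviations.
Mean of replicates: (3.175 + 3.102 + 3.963 + 4.841 + 3.940 + 3.308 + 4.177 + 3.419) / 8 = 29.9250 / 8 = 3.7406
Sum of squared deviations: (−0.5656)² + (−0.6386)² + (+0.2224)² + (+1.1004)² + (+0.1994)² + (−0.4326)² + (+0.4364)² + (−0.3216)² = 2.5088
Variance = 2.5088 / 8 = 0.3136
SE* = √0.3136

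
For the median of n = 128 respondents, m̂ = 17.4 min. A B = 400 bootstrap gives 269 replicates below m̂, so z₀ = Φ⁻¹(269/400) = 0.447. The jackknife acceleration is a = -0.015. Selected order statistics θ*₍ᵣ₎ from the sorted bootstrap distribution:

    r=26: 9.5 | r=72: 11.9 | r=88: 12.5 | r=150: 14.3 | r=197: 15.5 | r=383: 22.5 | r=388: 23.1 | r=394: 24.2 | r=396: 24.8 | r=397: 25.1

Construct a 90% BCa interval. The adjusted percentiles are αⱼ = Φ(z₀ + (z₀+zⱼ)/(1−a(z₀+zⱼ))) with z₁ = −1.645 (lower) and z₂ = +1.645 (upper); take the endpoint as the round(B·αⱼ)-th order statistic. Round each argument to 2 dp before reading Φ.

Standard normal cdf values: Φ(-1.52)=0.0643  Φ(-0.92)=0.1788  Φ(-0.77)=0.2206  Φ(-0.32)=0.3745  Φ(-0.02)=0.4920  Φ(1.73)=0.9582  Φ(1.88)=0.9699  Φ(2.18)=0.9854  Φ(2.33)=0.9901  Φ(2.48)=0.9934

(12.5, 25.1)

Lower: z₀ + z₁ = 0.447 + (-1.645) = -1.198; 1 − a(z₀+z₁) = 1 − (-0.015)(-1.198) = 0.9820; argument = 0.447 + (-1.198)/0.9820 = -0.7729 → -0.77.
α₁ = Φ(-0.77) = 0.2206; rank = round(400 × 0.2206) = 88; θ*₍88₎ = 12.5.
Upper: z₀ + z₂ = 2.092; 1 − a(z₀+z₂) = 1.0314; argument = 2.4754 → 2.48; α₂ = 0.9934; rank = 397; θ*₍397₎ = 25.1.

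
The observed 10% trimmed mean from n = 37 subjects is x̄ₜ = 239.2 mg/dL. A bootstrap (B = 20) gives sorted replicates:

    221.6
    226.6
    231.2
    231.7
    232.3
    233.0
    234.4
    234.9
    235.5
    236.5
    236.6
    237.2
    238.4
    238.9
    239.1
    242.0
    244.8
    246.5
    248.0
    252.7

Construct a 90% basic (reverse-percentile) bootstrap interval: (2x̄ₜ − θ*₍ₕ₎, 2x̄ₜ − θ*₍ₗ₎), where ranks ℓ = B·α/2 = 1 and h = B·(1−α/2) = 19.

(230.4, 256.8)

Percentile endpoints at ranks 1 and 19: θ*₍1₎ = 221.6, θ*₍19₎ = 248.0.
Basic interval reflects these around x̄ₜ:
  lower = 2 × 239.2 − 248.0 = 230.4
  upper = 2 × 239.2 − 221.6 = 256.8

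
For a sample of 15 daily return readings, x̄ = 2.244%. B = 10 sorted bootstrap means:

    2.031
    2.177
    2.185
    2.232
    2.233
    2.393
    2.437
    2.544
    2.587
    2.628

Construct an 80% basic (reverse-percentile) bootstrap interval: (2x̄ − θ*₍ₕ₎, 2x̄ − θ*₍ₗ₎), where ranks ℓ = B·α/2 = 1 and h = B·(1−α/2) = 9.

(1.901, 2.457)

Percentile endpoints at ranks 1 and 9: θ*₍1₎ = 2.031, θ*₍9₎ = 2.587.
Basic interval reflects these around x̄:
  lower = 2 × 2.244 − 2.587 = 1.901
  upper = 2 × 2.244 − 2.031 = 2.457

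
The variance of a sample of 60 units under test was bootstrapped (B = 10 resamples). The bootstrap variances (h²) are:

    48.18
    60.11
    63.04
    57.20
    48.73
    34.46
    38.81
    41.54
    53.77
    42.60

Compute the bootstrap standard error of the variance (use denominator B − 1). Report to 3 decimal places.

SE* = 9.562

Bootstrap SE is the standard deviation of the 10 replicate variances.
Mean of replicates: (48.18 + 60.11 + 63.04 + 57.20 + 48.73 + 34.46 + 38.81 + 41.54 + 53.77 + 42.60) / 10 = 488.4400 / 10 = 48.8440
Sum of squared deviations: (−0.6640)² + (+11.2660)² + (+14.1960)² + (+8.3560)² + (−0.1140)² + (−14.3840)² + (−10.0340)² + (−7.3040)² + (+4.9260)² + (−6.2440)² = 822.9078
Variance = 822.9078 / 9 = 91.4342
SE* = √91.4342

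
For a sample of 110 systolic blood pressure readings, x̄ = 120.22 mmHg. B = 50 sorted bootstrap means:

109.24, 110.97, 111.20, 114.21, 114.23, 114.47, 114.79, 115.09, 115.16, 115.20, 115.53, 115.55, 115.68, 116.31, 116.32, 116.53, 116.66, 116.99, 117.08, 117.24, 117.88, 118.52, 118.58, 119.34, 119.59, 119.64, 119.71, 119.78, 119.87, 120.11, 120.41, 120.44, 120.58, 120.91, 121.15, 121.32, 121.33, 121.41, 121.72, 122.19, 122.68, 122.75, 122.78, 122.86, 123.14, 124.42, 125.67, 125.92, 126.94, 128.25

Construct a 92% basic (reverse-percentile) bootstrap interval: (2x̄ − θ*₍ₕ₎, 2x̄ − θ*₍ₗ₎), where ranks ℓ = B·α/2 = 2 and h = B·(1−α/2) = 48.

Percentile endpoints at ranks 2 and 48: θ*₍2₎ = 110.97, θ*₍48₎ = 125.92.
Basic interval reflects these around x̄:
  lower = 2 × 120.22 − 125.92 = 114.52
  upper = 2 × 120.22 − 110.97 = 129.47

(114.52, 129.47)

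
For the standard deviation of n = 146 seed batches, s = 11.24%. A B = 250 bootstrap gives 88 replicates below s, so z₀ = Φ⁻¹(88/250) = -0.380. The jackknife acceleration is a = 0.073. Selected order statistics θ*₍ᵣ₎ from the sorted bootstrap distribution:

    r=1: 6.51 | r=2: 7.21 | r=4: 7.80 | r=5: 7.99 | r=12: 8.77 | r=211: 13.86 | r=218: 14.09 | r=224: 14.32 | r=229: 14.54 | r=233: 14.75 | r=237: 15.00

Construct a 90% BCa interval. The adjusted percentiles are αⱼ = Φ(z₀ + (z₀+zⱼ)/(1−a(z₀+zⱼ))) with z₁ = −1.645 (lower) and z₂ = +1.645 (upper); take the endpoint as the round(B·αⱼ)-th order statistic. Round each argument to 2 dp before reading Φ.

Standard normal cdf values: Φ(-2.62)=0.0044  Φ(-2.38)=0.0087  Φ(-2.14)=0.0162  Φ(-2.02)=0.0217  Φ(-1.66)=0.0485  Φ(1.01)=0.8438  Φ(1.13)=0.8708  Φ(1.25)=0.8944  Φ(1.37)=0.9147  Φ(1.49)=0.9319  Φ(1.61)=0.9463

Lower: z₀ + z₁ = -0.380 + (-1.645) = -2.025; 1 − a(z₀+z₁) = 1 − (0.073)(-2.025) = 1.1478; argument = -0.380 + (-2.025)/1.1478 = -2.1442 → -2.14.
α₁ = Φ(-2.14) = 0.0162; rank = round(250 × 0.0162) = 4; θ*₍4₎ = 7.80.
Upper: z₀ + z₂ = 1.265; 1 − a(z₀+z₂) = 0.9077; argument = 1.0137 → 1.01; α₂ = 0.8438; rank = 211; θ*₍211₎ = 13.86.

(7.80, 13.86)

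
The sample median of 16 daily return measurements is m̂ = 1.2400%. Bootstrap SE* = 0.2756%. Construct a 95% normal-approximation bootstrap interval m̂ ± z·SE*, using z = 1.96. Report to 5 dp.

Margin = 1.96 × 0.2756 = 0.540176
Interval: 1.2400 ± 0.540176

(0.69982, 1.78018)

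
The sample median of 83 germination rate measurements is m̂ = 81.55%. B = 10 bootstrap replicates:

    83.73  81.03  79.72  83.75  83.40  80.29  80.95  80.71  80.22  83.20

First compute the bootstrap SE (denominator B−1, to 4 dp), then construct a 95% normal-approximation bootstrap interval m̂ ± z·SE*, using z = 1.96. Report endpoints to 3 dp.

(78.379, 84.721)

Mean of replicates = 81.7000; sum of squared deviations = 23.5538; SE* = √(23.5538/9) = 1.6177
Margin = 1.96 × 1.6177 = 3.1707
Interval: 81.55 ± 3.1707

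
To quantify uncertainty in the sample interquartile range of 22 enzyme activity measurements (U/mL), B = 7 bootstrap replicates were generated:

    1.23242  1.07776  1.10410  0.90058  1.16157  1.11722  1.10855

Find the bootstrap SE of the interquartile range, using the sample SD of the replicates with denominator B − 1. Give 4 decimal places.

SE* = 0.1016

Bootstrap SE is the standard deviation of the 7 replicate interquartile ranges.
Mean of replicates: (1.23242 + 1.07776 + 1.10410 + 0.90058 + 1.16157 + 1.11722 + 1.10855) / 7 = 7.702200 / 7 = 1.100314
Sum of squared deviations: (+0.132106)² + (−0.022554)² + (+0.003786)² + (−0.199734)² + (+0.061256)² + (+0.016906)² + (+0.008236)² = 0.061975
Variance = 0.061975 / 6 = 0.010329
SE* = √0.010329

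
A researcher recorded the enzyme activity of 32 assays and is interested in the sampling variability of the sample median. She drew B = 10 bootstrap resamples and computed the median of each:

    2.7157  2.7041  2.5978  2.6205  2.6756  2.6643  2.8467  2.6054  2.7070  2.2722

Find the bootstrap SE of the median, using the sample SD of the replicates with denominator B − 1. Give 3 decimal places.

SE* = 0.148

Bootstrap SE is the standard deviation of the 10 replicate medians.
Mean of replicates: (2.7157 + 2.7041 + 2.5978 + 2.6205 + 2.6756 + 2.6643 + 2.8467 + 2.6054 + 2.7070 + 2.2722) / 10 = 26.40930 / 10 = 2.64093
Sum of squared deviations: (+0.07477)² + (+0.06317)² + (−0.04313)² + (−0.02043)² + (+0.03467)² + (+0.02337)² + (+0.20577)² + (−0.03553)² + (+0.06607)² + (−0.36873)² = 0.19754
Variance = 0.19754 / 9 = 0.02195
SE* = √0.02195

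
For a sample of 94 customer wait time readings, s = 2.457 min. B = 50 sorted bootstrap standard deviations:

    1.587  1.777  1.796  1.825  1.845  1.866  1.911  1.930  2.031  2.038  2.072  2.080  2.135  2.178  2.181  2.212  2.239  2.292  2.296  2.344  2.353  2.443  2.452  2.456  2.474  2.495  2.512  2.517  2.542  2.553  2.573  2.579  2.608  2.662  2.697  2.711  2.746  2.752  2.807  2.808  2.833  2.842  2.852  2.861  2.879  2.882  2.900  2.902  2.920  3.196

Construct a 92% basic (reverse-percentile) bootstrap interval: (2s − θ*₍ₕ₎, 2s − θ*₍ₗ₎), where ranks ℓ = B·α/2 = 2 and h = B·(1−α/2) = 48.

Percentile endpoints at ranks 2 and 48: θ*₍2₎ = 1.777, θ*₍48₎ = 2.902.
Basic interval reflects these around s:
  lower = 2 × 2.457 − 2.902 = 2.012
  upper = 2 × 2.457 − 1.777 = 3.137

(2.012, 3.137)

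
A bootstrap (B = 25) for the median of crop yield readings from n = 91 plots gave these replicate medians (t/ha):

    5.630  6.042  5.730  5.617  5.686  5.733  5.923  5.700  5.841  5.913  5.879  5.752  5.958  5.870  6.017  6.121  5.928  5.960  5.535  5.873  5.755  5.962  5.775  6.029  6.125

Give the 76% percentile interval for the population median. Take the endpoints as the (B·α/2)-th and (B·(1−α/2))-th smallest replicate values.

Sorted replicates: 5.535, 5.617, 5.630, 5.686, 5.700, 5.730, 5.733, 5.752, 5.755, 5.775, 5.841, 5.870, 5.873, 5.879, 5.913, 5.923, 5.928, 5.958, 5.960, 5.962, 6.017, 6.029, 6.042, 6.121, 6.125
α = 0.24; lower rank = 25 × 0.120 = 3; upper rank = 25 × 0.880 = 22.
The 3rd smallest replicate is 5.630; the 22nd is 6.029.

(5.630, 6.029)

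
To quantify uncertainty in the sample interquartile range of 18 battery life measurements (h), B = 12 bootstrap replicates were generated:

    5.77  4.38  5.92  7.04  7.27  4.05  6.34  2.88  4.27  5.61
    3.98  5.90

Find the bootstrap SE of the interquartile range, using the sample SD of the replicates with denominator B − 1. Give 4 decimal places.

Bootstrap SE is the standard deviation of the 12 replicate interquartile ranges.
Mean of replicates: (5.77 + 4.38 + 5.92 + 7.04 + 7.27 + 4.05 + 6.34 + 2.88 + 4.27 + 5.61 + 3.98 + 5.90) / 12 = 63.41000 / 12 = 5.28417
Sum of squared deviations: (+0.48583)² + (−0.90417)² + (+0.63583)² + (+1.75583)² + (+1.98583)² + (−1.23417)² + (+1.05583)² + (−2.40417)² + (−1.01417)² + (+0.32583)² + (−1.30417)² + (+0.61583)² = 20.11709
Variance = 20.11709 / 11 = 1.82883
SE* = √1.82883

SE* = 1.3523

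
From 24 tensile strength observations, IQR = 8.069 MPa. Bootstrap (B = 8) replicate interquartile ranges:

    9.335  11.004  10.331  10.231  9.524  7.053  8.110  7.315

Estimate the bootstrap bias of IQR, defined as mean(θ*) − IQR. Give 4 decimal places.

bias = +1.0439

mean(θ*) = (9.335 + 11.004 + 10.331 + 10.231 + 9.524 + 7.053 + 8.110 + 7.315) / 8 = 9.11287
bias = 9.11287 − 8.069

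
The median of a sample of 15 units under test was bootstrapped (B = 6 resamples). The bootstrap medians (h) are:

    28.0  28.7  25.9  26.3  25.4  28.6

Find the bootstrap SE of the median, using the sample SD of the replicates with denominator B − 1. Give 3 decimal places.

SE* = 1.454

Bootstrap SE is the standard deviation of the 6 replicate medians.
Mean of replicates: (28.0 + 28.7 + 25.9 + 26.3 + 25.4 + 28.6) / 6 = 162.9000 / 6 = 27.1500
Sum of squared deviations: (+0.8500)² + (+1.5500)² + (−1.2500)² + (−0.8500)² + (−1.7500)² + (+1.4500)² = 10.5750
Variance = 10.5750 / 5 = 2.1150
SE* = √2.1150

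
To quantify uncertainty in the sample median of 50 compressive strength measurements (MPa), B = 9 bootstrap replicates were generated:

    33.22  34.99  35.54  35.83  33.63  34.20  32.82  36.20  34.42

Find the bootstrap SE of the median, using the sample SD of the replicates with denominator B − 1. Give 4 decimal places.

Bootstrap SE is the standard deviation of the 9 replicate medians.
Mean of replicates: (33.22 + 34.99 + 35.54 + 35.83 + 33.63 + 34.20 + 32.82 + 36.20 + 34.42) / 9 = 310.85000 / 9 = 34.53889
Sum of squared deviations: (−1.31889)² + (+0.45111)² + (+1.00111)² + (+1.29111)² + (−0.90889)² + (−0.33889)² + (−1.71889)² + (+1.66111)² + (−0.11889)² = 11.28109
Variance = 11.28109 / 8 = 1.41014
SE* = √1.41014

SE* = 1.1875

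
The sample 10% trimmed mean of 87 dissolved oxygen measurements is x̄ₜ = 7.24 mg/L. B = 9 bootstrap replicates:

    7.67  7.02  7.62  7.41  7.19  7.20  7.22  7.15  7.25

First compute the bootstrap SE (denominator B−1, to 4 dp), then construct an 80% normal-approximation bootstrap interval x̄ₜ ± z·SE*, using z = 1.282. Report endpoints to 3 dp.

Mean of replicates = 7.3033; sum of squared deviations = 0.3832; SE* = √(0.3832/8) = 0.2189
Margin = 1.282 × 0.2189 = 0.2806
Interval: 7.24 ± 0.2806

(6.959, 7.521)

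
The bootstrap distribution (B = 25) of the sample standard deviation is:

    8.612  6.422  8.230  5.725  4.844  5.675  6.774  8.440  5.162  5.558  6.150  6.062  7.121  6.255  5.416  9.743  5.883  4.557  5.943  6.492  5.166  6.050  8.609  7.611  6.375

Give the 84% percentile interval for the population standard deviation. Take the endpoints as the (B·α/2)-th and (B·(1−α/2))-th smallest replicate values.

(4.844, 8.609)

Sorted replicates: 4.557, 4.844, 5.162, 5.166, 5.416, 5.558, 5.675, 5.725, 5.883, 5.943, 6.050, 6.062, 6.150, 6.255, 6.375, 6.422, 6.492, 6.774, 7.121, 7.611, 8.230, 8.440, 8.609, 8.612, 9.743
α = 0.16; lower rank = 25 × 0.080 = 2; upper rank = 25 × 0.920 = 23.
The 2nd smallest replicate is 4.844; the 23rd is 8.609.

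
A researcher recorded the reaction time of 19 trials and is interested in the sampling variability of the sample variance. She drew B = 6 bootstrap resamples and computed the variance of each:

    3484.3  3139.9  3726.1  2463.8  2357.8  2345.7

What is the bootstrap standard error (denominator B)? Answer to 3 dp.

SE* = 558.360

Bootstrap SE is the standard deviation of the 6 replicate variances.
Mean of replicates: (3484.3 + 3139.9 + 3726.1 + 2463.8 + 2357.8 + 2345.7) / 6 = 17517.6000 / 6 = 2919.6000
Sum of squared deviations: (+564.7000)² + (+220.3000)² + (+806.5000)² + (−455.8000)² + (−561.8000)² + (−573.9000)² = 1870594.5200
Variance = 1870594.5200 / 6 = 311765.7533
SE* = √311765.7533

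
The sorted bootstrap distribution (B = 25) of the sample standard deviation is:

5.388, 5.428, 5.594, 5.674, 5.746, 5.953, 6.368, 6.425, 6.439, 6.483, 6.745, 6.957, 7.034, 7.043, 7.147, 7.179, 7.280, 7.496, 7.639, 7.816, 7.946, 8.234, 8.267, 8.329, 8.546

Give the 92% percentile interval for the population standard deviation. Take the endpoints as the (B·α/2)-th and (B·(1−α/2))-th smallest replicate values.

(5.388, 8.329)

α = 0.08; lower rank = 25 × 0.040 = 1; upper rank = 25 × 0.960 = 24.
The 1st smallest replicate is 5.388; the 24th is 8.329.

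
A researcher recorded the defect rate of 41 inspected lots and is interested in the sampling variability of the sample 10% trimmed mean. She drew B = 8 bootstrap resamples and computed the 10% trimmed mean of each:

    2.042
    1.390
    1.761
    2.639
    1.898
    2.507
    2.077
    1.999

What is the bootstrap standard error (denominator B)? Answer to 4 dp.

SE* = 0.3709

Bootstrap SE is the standard deviation of the 8 replicate 10% trimmed means.
Mean of replicates: (2.042 + 1.390 + 1.761 + 2.639 + 1.898 + 2.507 + 2.077 + 1.999) / 8 = 16.31300 / 8 = 2.03912
Sum of squared deviations: (+0.00287)² + (−0.64912)² + (−0.27812)² + (+0.59987)² + (−0.14112)² + (+0.46788)² + (+0.03788)² + (−0.04012)² = 1.10044
Variance = 1.10044 / 8 = 0.13756
SE* = √0.13756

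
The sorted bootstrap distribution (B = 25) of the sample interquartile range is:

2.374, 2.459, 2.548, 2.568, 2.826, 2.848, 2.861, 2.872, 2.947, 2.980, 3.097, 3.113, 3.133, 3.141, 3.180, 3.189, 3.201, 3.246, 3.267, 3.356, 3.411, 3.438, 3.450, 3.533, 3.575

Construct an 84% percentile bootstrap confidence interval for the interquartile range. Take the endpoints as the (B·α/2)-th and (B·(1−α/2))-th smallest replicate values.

(2.459, 3.450)

α = 0.16; lower rank = 25 × 0.080 = 2; upper rank = 25 × 0.920 = 23.
The 2nd smallest replicate is 2.459; the 23rd is 3.450.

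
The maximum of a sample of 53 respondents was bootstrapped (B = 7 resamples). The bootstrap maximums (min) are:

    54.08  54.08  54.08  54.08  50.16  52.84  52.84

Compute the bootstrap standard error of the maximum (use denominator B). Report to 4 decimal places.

SE* = 1.3411

Bootstrap SE is the standard deviation of the 7 replicate maximums.
Mean of replicates: (54.08 + 54.08 + 54.08 + 54.08 + 50.16 + 52.84 + 52.84) / 7 = 372.16000 / 7 = 53.16571
Sum of squared deviations: (+0.91429)² + (+0.91429)² + (+0.91429)² + (+0.91429)² + (−3.00571)² + (−0.32571)² + (−0.32571)² = 12.59017
Variance = 12.59017 / 7 = 1.79860
SE* = √1.79860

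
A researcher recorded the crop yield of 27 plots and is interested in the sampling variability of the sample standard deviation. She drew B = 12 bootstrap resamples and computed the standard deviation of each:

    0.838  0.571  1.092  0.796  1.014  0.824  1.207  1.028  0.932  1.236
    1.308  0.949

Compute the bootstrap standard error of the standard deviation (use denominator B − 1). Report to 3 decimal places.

Bootstrap SE is the standard deviation of the 12 replicate standard deviations.
Mean of replicates: (0.838 + 0.571 + 1.092 + 0.796 + 1.014 + 0.824 + 1.207 + 1.028 + 0.932 + 1.236 + 1.308 + 0.949) / 12 = 11.7950 / 12 = 0.9829
Sum of squared deviations: (−0.1449)² + (−0.4119)² + (+0.1091)² + (−0.1869)² + (+0.0311)² + (−0.1589)² + (+0.2241)² + (+0.0451)² + (−0.0509)² + (+0.2531)² + (+0.3251)² + (−0.0339)² = 0.4895
Variance = 0.4895 / 11 = 0.0445
SE* = √0.0445

SE* = 0.211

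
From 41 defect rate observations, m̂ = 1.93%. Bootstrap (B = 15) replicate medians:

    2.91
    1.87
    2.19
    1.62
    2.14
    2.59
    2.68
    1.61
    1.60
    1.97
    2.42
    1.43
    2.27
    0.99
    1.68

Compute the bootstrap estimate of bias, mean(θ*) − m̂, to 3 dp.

bias = +0.068

mean(θ*) = (2.91 + 1.87 + 2.19 + 1.62 + 2.14 + 2.59 + 2.68 + 1.61 + 1.60 + 1.97 + 2.42 + 1.43 + 2.27 + 0.99 + 1.68) / 15 = 1.9980
bias = 1.9980 − 1.93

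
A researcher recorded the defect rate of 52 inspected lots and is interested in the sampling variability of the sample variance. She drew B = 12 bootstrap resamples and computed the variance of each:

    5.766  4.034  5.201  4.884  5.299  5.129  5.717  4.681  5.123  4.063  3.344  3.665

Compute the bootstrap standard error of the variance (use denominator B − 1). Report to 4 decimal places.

SE* = 0.7929

Bootstrap SE is the standard deviation of the 12 replicate variances.
Mean of replicates: (5.766 + 4.034 + 5.201 + 4.884 + 5.299 + 5.129 + 5.717 + 4.681 + 5.123 + 4.063 + 3.344 + 3.665) / 12 = 56.90600 / 12 = 4.74217
Sum of squared deviations: (+1.02383)² + (−0.70817)² + (+0.45883)² + (+0.14183)² + (+0.55683)² + (+0.38683)² + (+0.97483)² + (−0.06117)² + (+0.38083)² + (−0.67917)² + (−1.39817)² + (−1.07717)² = 6.91558
Variance = 6.91558 / 11 = 0.62869
SE* = √0.62869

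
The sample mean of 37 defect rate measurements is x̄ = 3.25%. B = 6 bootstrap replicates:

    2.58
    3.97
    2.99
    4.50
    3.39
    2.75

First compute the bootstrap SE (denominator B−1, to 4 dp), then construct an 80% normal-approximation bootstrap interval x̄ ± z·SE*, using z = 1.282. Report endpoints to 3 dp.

Mean of replicates = 3.3633; sum of squared deviations = 2.7899; SE* = √(2.7899/5) = 0.7470
Margin = 1.282 × 0.7470 = 0.9577
Interval: 3.25 ± 0.9577

(2.292, 4.208)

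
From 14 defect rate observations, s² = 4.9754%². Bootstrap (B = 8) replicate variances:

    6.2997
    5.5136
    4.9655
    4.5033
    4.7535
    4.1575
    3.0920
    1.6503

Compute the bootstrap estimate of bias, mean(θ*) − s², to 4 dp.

bias = −0.6085

mean(θ*) = (6.2997 + 5.5136 + 4.9655 + 4.5033 + 4.7535 + 4.1575 + 3.0920 + 1.6503) / 8 = 4.36693
bias = 4.36693 − 4.9754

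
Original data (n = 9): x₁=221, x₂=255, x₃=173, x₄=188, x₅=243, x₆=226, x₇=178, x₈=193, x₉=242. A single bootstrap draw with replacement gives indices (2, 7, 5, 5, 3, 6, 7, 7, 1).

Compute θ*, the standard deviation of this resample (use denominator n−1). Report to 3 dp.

θ* = 33.575

Resample values: 255, 178, 243, 243, 173, 226, 178, 178, 221.
Mean = 210.5556; sum of squared deviations = 9018.2222
s² = 9018.2222 / 8 = 1127.2778
s = √1127.2778 = 33.575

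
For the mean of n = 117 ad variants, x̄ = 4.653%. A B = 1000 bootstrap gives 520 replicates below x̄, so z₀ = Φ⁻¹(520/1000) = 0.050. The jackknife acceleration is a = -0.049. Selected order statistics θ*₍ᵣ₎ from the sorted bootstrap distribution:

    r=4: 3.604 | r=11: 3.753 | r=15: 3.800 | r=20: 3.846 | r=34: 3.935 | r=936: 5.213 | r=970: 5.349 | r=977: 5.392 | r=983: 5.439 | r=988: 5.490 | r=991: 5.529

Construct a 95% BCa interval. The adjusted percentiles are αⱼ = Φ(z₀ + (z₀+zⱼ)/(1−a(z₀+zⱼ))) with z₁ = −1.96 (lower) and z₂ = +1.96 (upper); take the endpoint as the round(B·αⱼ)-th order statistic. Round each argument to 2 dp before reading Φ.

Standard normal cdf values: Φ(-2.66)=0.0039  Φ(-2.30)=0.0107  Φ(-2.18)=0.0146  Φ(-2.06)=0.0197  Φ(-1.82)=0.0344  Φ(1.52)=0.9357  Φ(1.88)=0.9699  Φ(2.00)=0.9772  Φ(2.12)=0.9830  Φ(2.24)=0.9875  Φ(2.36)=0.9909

(3.846, 5.349)

Lower: z₀ + z₁ = 0.050 + (-1.960) = -1.910; 1 − a(z₀+z₁) = 1 − (-0.049)(-1.910) = 0.9064; argument = 0.050 + (-1.910)/0.9064 = -2.0572 → -2.06.
α₁ = Φ(-2.06) = 0.0197; rank = round(1000 × 0.0197) = 20; θ*₍20₎ = 3.846.
Upper: z₀ + z₂ = 2.010; 1 − a(z₀+z₂) = 1.0985; argument = 1.8798 → 1.88; α₂ = 0.9699; rank = 970; θ*₍970₎ = 5.349.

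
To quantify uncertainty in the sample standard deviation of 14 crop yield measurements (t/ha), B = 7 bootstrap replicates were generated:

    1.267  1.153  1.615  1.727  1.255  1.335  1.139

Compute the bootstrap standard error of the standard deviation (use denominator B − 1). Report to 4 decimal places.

Bootstrap SE is the standard deviation of the 7 replicate standard deviations.
Mean of replicates: (1.267 + 1.153 + 1.615 + 1.727 + 1.255 + 1.335 + 1.139) / 7 = 9.49100 / 7 = 1.35586
Sum of squared deviations: (−0.08886)² + (−0.20286)² + (+0.25914)² + (+0.37114)² + (−0.10086)² + (−0.02086)² + (−0.21686)² = 0.31158
Variance = 0.31158 / 6 = 0.05193
SE* = √0.05193

SE* = 0.2279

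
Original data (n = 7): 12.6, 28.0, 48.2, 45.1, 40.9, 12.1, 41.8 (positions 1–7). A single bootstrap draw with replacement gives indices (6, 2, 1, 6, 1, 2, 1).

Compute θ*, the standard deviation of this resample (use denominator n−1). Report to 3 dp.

θ* = 7.615

Resample values: 12.1, 28.0, 12.6, 12.1, 12.6, 28.0, 12.6.
Mean = 16.8571; sum of squared deviations = 347.9571
s² = 347.9571 / 6 = 57.9929
s = √57.9929 = 7.615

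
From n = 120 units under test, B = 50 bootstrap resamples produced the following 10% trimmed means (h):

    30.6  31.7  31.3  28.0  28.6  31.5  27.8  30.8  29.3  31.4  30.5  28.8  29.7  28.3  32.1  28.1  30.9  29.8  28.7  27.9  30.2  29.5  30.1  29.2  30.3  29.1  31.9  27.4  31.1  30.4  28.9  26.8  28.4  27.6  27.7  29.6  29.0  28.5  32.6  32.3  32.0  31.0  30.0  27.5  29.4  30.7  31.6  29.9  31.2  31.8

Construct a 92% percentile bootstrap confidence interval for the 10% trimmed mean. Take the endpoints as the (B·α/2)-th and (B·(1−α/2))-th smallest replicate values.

Sorted replicates: 26.8, 27.4, 27.5, 27.6, 27.7, 27.8, 27.9, 28.0, 28.1, 28.3, 28.4, 28.5, 28.6, 28.7, 28.8, 28.9, 29.0, 29.1, 29.2, 29.3, 29.4, 29.5, 29.6, 29.7, 29.8, 29.9, 30.0, 30.1, 30.2, 30.3, 30.4, 30.5, 30.6, 30.7, 30.8, 30.9, 31.0, 31.1, 31.2, 31.3, 31.4, 31.5, 31.6, 31.7, 31.8, 31.9, 32.0, 32.1, 32.3, 32.6
α = 0.08; lower rank = 50 × 0.040 = 2; upper rank = 50 × 0.960 = 48.
The 2nd smallest replicate is 27.4; the 48th is 32.1.

(27.4, 32.1)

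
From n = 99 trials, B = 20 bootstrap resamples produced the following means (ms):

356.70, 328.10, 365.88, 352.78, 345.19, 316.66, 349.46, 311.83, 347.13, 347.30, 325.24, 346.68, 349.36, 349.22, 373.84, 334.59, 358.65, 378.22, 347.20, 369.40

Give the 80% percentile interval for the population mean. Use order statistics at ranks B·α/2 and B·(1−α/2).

(316.66, 369.40)

Sorted replicates: 311.83, 316.66, 325.24, 328.10, 334.59, 345.19, 346.68, 347.13, 347.20, 347.30, 349.22, 349.36, 349.46, 352.78, 356.70, 358.65, 365.88, 369.40, 373.84, 378.22
α = 0.20; lower rank = 20 × 0.100 = 2; upper rank = 20 × 0.900 = 18.
The 2nd smallest replicate is 316.66; the 18th is 369.40.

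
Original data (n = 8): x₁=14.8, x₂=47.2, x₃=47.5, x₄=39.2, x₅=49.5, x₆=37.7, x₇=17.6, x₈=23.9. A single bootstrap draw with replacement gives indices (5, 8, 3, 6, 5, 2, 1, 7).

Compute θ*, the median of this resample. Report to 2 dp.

Resample values: 49.5, 23.9, 47.5, 37.7, 49.5, 47.2, 14.8, 17.6.
Sorted: 14.8, 17.6, 23.9, 37.7, 47.2, 47.5, 49.5, 49.5
Median = average of the two middle values = 42.45

θ* = 42.45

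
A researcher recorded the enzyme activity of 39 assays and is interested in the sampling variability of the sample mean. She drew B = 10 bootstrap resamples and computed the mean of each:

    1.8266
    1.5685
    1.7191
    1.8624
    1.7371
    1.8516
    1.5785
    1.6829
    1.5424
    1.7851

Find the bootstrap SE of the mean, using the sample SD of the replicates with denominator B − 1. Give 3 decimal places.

Bootstrap SE is the standard deviation of the 10 replicate means.
Mean of replicates: (1.8266 + 1.5685 + 1.7191 + 1.8624 + 1.7371 + 1.8516 + 1.5785 + 1.6829 + 1.5424 + 1.7851) / 10 = 17.15420 / 10 = 1.71542
Sum of squared deviations: (+0.11118)² + (−0.14692)² + (+0.00368)² + (+0.14698)² + (+0.02168)² + (+0.13618)² + (−0.13692)² + (−0.03252)² + (−0.17302)² + (+0.06968)² = 0.12917
Variance = 0.12917 / 9 = 0.01435
SE* = √0.01435

SE* = 0.120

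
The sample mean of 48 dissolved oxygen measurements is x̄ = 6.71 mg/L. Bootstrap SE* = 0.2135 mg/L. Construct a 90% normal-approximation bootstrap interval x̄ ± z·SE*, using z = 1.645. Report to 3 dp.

(6.359, 7.061)

Margin = 1.645 × 0.2135 = 0.3512
Interval: 6.71 ± 0.3512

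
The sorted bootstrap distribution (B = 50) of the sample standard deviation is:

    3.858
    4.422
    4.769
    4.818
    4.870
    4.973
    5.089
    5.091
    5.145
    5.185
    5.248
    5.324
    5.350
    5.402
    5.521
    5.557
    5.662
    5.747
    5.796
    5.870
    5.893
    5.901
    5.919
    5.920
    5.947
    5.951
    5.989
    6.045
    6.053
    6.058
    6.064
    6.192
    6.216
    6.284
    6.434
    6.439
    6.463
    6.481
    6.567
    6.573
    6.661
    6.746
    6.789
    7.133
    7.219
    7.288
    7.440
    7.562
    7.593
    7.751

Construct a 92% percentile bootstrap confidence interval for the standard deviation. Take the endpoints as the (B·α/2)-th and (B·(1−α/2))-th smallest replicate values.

α = 0.08; lower rank = 50 × 0.040 = 2; upper rank = 50 × 0.960 = 48.
The 2nd smallest replicate is 4.422; the 48th is 7.562.

(4.422, 7.562)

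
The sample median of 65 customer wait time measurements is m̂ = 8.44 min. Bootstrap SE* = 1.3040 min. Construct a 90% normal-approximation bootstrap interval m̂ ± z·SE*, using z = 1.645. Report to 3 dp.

Margin = 1.645 × 1.3040 = 2.1451
Interval: 8.44 ± 2.1451

(6.295, 10.585)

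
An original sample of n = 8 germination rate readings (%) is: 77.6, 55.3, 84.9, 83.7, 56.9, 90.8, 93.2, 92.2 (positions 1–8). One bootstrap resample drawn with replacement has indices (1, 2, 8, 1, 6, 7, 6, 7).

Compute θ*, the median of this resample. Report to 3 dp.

Resample values: 77.6, 55.3, 92.2, 77.6, 90.8, 93.2, 90.8, 93.2.
Sorted: 55.3, 77.6, 77.6, 90.8, 90.8, 92.2, 93.2, 93.2
Median = average of the two middle values = 90.800

θ* = 90.800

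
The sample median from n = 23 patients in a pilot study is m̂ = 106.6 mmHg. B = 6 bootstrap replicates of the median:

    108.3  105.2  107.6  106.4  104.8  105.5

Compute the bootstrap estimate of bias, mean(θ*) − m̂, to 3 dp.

bias = −0.300

mean(θ*) = (108.3 + 105.2 + 107.6 + 106.4 + 104.8 + 105.5) / 6 = 106.3000
bias = 106.3000 − 106.6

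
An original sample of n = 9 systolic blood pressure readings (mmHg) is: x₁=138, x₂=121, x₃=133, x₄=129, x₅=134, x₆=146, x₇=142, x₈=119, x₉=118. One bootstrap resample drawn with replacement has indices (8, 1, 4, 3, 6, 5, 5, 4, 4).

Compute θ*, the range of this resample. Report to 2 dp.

Resample values: 119, 138, 129, 133, 146, 134, 134, 129, 129.
Range = 146 − 119 = 27.00

θ* = 27.00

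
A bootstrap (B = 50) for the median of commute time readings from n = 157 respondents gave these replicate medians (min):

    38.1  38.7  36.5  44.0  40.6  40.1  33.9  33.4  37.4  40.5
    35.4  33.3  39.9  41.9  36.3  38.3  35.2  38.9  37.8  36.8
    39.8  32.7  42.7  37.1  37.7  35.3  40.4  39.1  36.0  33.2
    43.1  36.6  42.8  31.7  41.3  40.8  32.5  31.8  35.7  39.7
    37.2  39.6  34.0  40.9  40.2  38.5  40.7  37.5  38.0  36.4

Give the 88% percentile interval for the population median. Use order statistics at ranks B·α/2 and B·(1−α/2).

(32.5, 42.7)

Sorted replicates: 31.7, 31.8, 32.5, 32.7, 33.2, 33.3, 33.4, 33.9, 34.0, 35.2, 35.3, 35.4, 35.7, 36.0, 36.3, 36.4, 36.5, 36.6, 36.8, 37.1, 37.2, 37.4, 37.5, 37.7, 37.8, 38.0, 38.1, 38.3, 38.5, 38.7, 38.9, 39.1, 39.6, 39.7, 39.8, 39.9, 40.1, 40.2, 40.4, 40.5, 40.6, 40.7, 40.8, 40.9, 41.3, 41.9, 42.7, 42.8, 43.1, 44.0
α = 0.12; lower rank = 50 × 0.060 = 3; upper rank = 50 × 0.940 = 47.
The 3rd smallest replicate is 32.5; the 47th is 42.7.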